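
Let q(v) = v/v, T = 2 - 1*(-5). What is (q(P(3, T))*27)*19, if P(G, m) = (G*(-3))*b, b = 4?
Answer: 513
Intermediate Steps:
T = 7 (T = 2 + 5 = 7)
P(G, m) = -12*G (P(G, m) = (G*(-3))*4 = -3*G*4 = -12*G)
q(v) = 1
(q(P(3, T))*27)*19 = (1*27)*19 = 27*19 = 513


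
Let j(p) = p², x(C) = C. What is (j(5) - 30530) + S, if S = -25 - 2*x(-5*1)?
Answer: -30520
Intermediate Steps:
S = -15 (S = -25 - (-10) = -25 - 2*(-5) = -25 + 10 = -15)
(j(5) - 30530) + S = (5² - 30530) - 15 = (25 - 30530) - 15 = -30505 - 15 = -30520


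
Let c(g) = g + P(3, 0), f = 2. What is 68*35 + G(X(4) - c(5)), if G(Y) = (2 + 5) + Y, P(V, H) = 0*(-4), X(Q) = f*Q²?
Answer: 2414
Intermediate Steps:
X(Q) = 2*Q²
P(V, H) = 0
c(g) = g (c(g) = g + 0 = g)
G(Y) = 7 + Y
68*35 + G(X(4) - c(5)) = 68*35 + (7 + (2*4² - 1*5)) = 2380 + (7 + (2*16 - 5)) = 2380 + (7 + (32 - 5)) = 2380 + (7 + 27) = 2380 + 34 = 2414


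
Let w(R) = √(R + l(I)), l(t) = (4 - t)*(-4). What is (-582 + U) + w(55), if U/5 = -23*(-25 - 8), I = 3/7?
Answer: 3213 + √1995/7 ≈ 3219.4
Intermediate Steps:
I = 3/7 (I = 3*(⅐) = 3/7 ≈ 0.42857)
l(t) = -16 + 4*t
U = 3795 (U = 5*(-23*(-25 - 8)) = 5*(-23*(-33)) = 5*759 = 3795)
w(R) = √(-100/7 + R) (w(R) = √(R + (-16 + 4*(3/7))) = √(R + (-16 + 12/7)) = √(R - 100/7) = √(-100/7 + R))
(-582 + U) + w(55) = (-582 + 3795) + √(-700 + 49*55)/7 = 3213 + √(-700 + 2695)/7 = 3213 + √1995/7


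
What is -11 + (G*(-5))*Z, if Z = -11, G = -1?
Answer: -66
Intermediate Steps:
-11 + (G*(-5))*Z = -11 - 1*(-5)*(-11) = -11 + 5*(-11) = -11 - 55 = -66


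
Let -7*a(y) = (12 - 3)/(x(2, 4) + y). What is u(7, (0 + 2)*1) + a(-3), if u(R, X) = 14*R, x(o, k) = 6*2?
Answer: 685/7 ≈ 97.857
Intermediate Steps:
x(o, k) = 12
a(y) = -9/(7*(12 + y)) (a(y) = -(12 - 3)/(7*(12 + y)) = -9/(7*(12 + y)))
u(7, (0 + 2)*1) + a(-3) = 14*7 - 9/(84 + 7*(-3)) = 98 - 9/(84 - 21) = 98 - 9/63 = 98 - 9*1/63 = 98 - ⅐ = 685/7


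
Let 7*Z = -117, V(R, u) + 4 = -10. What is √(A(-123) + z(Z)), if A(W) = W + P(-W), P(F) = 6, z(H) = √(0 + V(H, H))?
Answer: √(-117 + I*√14) ≈ 0.1729 + 10.818*I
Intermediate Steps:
V(R, u) = -14 (V(R, u) = -4 - 10 = -14)
Z = -117/7 (Z = (⅐)*(-117) = -117/7 ≈ -16.714)
z(H) = I*√14 (z(H) = √(0 - 14) = √(-14) = I*√14)
A(W) = 6 + W (A(W) = W + 6 = 6 + W)
√(A(-123) + z(Z)) = √((6 - 123) + I*√14) = √(-117 + I*√14)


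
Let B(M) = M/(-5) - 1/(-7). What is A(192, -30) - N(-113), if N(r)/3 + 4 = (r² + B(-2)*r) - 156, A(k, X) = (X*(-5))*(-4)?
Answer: -1338504/35 ≈ -38243.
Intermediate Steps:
B(M) = ⅐ - M/5 (B(M) = M*(-⅕) - 1*(-⅐) = -M/5 + ⅐ = ⅐ - M/5)
A(k, X) = 20*X (A(k, X) = -5*X*(-4) = 20*X)
N(r) = -480 + 3*r² + 57*r/35 (N(r) = -12 + 3*((r² + (⅐ - ⅕*(-2))*r) - 156) = -12 + 3*((r² + (⅐ + ⅖)*r) - 156) = -12 + 3*((r² + 19*r/35) - 156) = -12 + 3*(-156 + r² + 19*r/35) = -12 + (-468 + 3*r² + 57*r/35) = -480 + 3*r² + 57*r/35)
A(192, -30) - N(-113) = 20*(-30) - (-480 + 3*(-113)² + (57/35)*(-113)) = -600 - (-480 + 3*12769 - 6441/35) = -600 - (-480 + 38307 - 6441/35) = -600 - 1*1317504/35 = -600 - 1317504/35 = -1338504/35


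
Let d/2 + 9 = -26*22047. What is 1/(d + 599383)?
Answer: -1/547079 ≈ -1.8279e-6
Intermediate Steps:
d = -1146462 (d = -18 + 2*(-26*22047) = -18 + 2*(-573222) = -18 - 1146444 = -1146462)
1/(d + 599383) = 1/(-1146462 + 599383) = 1/(-547079) = -1/547079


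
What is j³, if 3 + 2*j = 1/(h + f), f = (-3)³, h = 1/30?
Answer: -14832537993/4235801032 ≈ -3.5017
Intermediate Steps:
h = 1/30 ≈ 0.033333
f = -27
j = -2457/1618 (j = -3/2 + 1/(2*(1/30 - 27)) = -3/2 + 1/(2*(-809/30)) = -3/2 + (½)*(-30/809) = -3/2 - 15/809 = -2457/1618 ≈ -1.5185)
j³ = (-2457/1618)³ = -14832537993/4235801032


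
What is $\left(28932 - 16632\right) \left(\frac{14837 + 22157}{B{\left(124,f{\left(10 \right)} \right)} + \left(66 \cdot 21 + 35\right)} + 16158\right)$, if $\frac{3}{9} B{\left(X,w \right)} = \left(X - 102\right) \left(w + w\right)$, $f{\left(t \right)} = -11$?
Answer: $\frac{5706019200}{31} \approx 1.8407 \cdot 10^{8}$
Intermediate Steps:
$B{\left(X,w \right)} = 6 w \left(-102 + X\right)$ ($B{\left(X,w \right)} = 3 \left(X - 102\right) \left(w + w\right) = 3 \left(-102 + X\right) 2 w = 3 \cdot 2 w \left(-102 + X\right) = 6 w \left(-102 + X\right)$)
$\left(28932 - 16632\right) \left(\frac{14837 + 22157}{B{\left(124,f{\left(10 \right)} \right)} + \left(66 \cdot 21 + 35\right)} + 16158\right) = \left(28932 - 16632\right) \left(\frac{14837 + 22157}{6 \left(-11\right) \left(-102 + 124\right) + \left(66 \cdot 21 + 35\right)} + 16158\right) = 12300 \left(\frac{36994}{6 \left(-11\right) 22 + \left(1386 + 35\right)} + 16158\right) = 12300 \left(\frac{36994}{-1452 + 1421} + 16158\right) = 12300 \left(\frac{36994}{-31} + 16158\right) = 12300 \left(36994 \left(- \frac{1}{31}\right) + 16158\right) = 12300 \left(- \frac{36994}{31} + 16158\right) = 12300 \cdot \frac{463904}{31} = \frac{5706019200}{31}$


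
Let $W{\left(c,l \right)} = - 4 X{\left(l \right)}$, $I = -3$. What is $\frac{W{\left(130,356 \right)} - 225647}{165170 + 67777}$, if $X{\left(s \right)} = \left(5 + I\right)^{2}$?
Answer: $- \frac{75221}{77649} \approx -0.96873$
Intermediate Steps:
$X{\left(s \right)} = 4$ ($X{\left(s \right)} = \left(5 - 3\right)^{2} = 2^{2} = 4$)
$W{\left(c,l \right)} = -16$ ($W{\left(c,l \right)} = \left(-4\right) 4 = -16$)
$\frac{W{\left(130,356 \right)} - 225647}{165170 + 67777} = \frac{-16 - 225647}{165170 + 67777} = - \frac{225663}{232947} = \left(-225663\right) \frac{1}{232947} = - \frac{75221}{77649}$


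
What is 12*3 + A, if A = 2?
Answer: 38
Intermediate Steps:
12*3 + A = 12*3 + 2 = 36 + 2 = 38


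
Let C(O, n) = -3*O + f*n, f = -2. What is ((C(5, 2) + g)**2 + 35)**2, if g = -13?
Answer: 1121481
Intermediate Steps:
C(O, n) = -3*O - 2*n
((C(5, 2) + g)**2 + 35)**2 = (((-3*5 - 2*2) - 13)**2 + 35)**2 = (((-15 - 4) - 13)**2 + 35)**2 = ((-19 - 13)**2 + 35)**2 = ((-32)**2 + 35)**2 = (1024 + 35)**2 = 1059**2 = 1121481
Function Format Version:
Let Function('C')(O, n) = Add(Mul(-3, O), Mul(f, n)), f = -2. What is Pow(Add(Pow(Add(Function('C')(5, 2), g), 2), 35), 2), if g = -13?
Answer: 1121481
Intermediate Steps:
Function('C')(O, n) = Add(Mul(-3, O), Mul(-2, n))
Pow(Add(Pow(Add(Function('C')(5, 2), g), 2), 35), 2) = Pow(Add(Pow(Add(Add(Mul(-3, 5), Mul(-2, 2)), -13), 2), 35), 2) = Pow(Add(Pow(Add(Add(-15, -4), -13), 2), 35), 2) = Pow(Add(Pow(Add(-19, -13), 2), 35), 2) = Pow(Add(Pow(-32, 2), 35), 2) = Pow(Add(1024, 35), 2) = Pow(1059, 2) = 1121481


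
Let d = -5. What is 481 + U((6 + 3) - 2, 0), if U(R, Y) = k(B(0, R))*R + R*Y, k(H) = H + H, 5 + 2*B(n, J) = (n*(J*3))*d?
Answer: 446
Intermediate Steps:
B(n, J) = -5/2 - 15*J*n/2 (B(n, J) = -5/2 + ((n*(J*3))*(-5))/2 = -5/2 + ((n*(3*J))*(-5))/2 = -5/2 + ((3*J*n)*(-5))/2 = -5/2 + (-15*J*n)/2 = -5/2 - 15*J*n/2)
k(H) = 2*H
U(R, Y) = -5*R + R*Y (U(R, Y) = (2*(-5/2 - 15/2*R*0))*R + R*Y = (2*(-5/2 + 0))*R + R*Y = (2*(-5/2))*R + R*Y = -5*R + R*Y)
481 + U((6 + 3) - 2, 0) = 481 + ((6 + 3) - 2)*(-5 + 0) = 481 + (9 - 2)*(-5) = 481 + 7*(-5) = 481 - 35 = 446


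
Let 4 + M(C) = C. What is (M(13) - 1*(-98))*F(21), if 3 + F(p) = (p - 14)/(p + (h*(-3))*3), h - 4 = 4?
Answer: -17120/51 ≈ -335.69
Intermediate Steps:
h = 8 (h = 4 + 4 = 8)
M(C) = -4 + C
F(p) = -3 + (-14 + p)/(-72 + p) (F(p) = -3 + (p - 14)/(p + (8*(-3))*3) = -3 + (-14 + p)/(p - 24*3) = -3 + (-14 + p)/(p - 72) = -3 + (-14 + p)/(-72 + p))
(M(13) - 1*(-98))*F(21) = ((-4 + 13) - 1*(-98))*(2*(101 - 1*21)/(-72 + 21)) = (9 + 98)*(2*(101 - 21)/(-51)) = 107*(2*(-1/51)*80) = 107*(-160/51) = -17120/51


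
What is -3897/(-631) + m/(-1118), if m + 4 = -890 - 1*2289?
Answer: 6365319/705458 ≈ 9.0230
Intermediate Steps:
m = -3183 (m = -4 + (-890 - 1*2289) = -4 + (-890 - 2289) = -4 - 3179 = -3183)
-3897/(-631) + m/(-1118) = -3897/(-631) - 3183/(-1118) = -3897*(-1/631) - 3183*(-1/1118) = 3897/631 + 3183/1118 = 6365319/705458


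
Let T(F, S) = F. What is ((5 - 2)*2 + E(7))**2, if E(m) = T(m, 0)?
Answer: 169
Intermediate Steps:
E(m) = m
((5 - 2)*2 + E(7))**2 = ((5 - 2)*2 + 7)**2 = (3*2 + 7)**2 = (6 + 7)**2 = 13**2 = 169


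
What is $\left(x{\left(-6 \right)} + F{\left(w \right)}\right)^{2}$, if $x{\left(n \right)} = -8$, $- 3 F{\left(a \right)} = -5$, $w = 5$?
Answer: $\frac{361}{9} \approx 40.111$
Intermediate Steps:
$F{\left(a \right)} = \frac{5}{3}$ ($F{\left(a \right)} = \left(- \frac{1}{3}\right) \left(-5\right) = \frac{5}{3}$)
$\left(x{\left(-6 \right)} + F{\left(w \right)}\right)^{2} = \left(-8 + \frac{5}{3}\right)^{2} = \left(- \frac{19}{3}\right)^{2} = \frac{361}{9}$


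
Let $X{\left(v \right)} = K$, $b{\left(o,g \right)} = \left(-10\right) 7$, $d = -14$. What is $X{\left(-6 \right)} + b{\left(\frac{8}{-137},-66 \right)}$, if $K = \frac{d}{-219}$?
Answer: $- \frac{15316}{219} \approx -69.936$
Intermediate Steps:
$b{\left(o,g \right)} = -70$
$K = \frac{14}{219}$ ($K = - \frac{14}{-219} = \left(-14\right) \left(- \frac{1}{219}\right) = \frac{14}{219} \approx 0.063927$)
$X{\left(v \right)} = \frac{14}{219}$
$X{\left(-6 \right)} + b{\left(\frac{8}{-137},-66 \right)} = \frac{14}{219} - 70 = - \frac{15316}{219}$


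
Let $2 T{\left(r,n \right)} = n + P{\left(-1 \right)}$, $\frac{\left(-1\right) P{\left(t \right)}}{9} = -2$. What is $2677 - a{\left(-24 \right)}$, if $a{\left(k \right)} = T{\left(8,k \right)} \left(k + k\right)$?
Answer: $2533$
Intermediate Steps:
$P{\left(t \right)} = 18$ ($P{\left(t \right)} = \left(-9\right) \left(-2\right) = 18$)
$T{\left(r,n \right)} = 9 + \frac{n}{2}$ ($T{\left(r,n \right)} = \frac{n + 18}{2} = \frac{18 + n}{2} = 9 + \frac{n}{2}$)
$a{\left(k \right)} = 2 k \left(9 + \frac{k}{2}\right)$ ($a{\left(k \right)} = \left(9 + \frac{k}{2}\right) \left(k + k\right) = \left(9 + \frac{k}{2}\right) 2 k = 2 k \left(9 + \frac{k}{2}\right)$)
$2677 - a{\left(-24 \right)} = 2677 - - 24 \left(18 - 24\right) = 2677 - \left(-24\right) \left(-6\right) = 2677 - 144 = 2533$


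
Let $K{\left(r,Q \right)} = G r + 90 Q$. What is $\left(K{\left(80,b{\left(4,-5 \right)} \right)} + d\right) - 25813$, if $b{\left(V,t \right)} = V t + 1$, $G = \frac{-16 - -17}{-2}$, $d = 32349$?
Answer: $4786$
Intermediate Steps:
$G = - \frac{1}{2}$ ($G = \left(-16 + 17\right) \left(- \frac{1}{2}\right) = 1 \left(- \frac{1}{2}\right) = - \frac{1}{2} \approx -0.5$)
$b{\left(V,t \right)} = 1 + V t$
$K{\left(r,Q \right)} = 90 Q - \frac{r}{2}$ ($K{\left(r,Q \right)} = - \frac{r}{2} + 90 Q = 90 Q - \frac{r}{2}$)
$\left(K{\left(80,b{\left(4,-5 \right)} \right)} + d\right) - 25813 = \left(\left(90 \left(1 + 4 \left(-5\right)\right) - 40\right) + 32349\right) - 25813 = \left(\left(90 \left(1 - 20\right) - 40\right) + 32349\right) - 25813 = \left(\left(90 \left(-19\right) - 40\right) + 32349\right) - 25813 = \left(\left(-1710 - 40\right) + 32349\right) - 25813 = \left(-1750 + 32349\right) - 25813 = 30599 - 25813 = 4786$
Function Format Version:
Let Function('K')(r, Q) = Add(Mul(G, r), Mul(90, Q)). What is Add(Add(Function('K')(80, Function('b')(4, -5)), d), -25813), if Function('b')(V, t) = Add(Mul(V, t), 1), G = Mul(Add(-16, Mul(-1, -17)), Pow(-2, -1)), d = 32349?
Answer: 4786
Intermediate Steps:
G = Rational(-1, 2) (G = Mul(Add(-16, 17), Rational(-1, 2)) = Mul(1, Rational(-1, 2)) = Rational(-1, 2) ≈ -0.50000)
Function('b')(V, t) = Add(1, Mul(V, t))
Function('K')(r, Q) = Add(Mul(90, Q), Mul(Rational(-1, 2), r)) (Function('K')(r, Q) = Add(Mul(Rational(-1, 2), r), Mul(90, Q)) = Add(Mul(90, Q), Mul(Rational(-1, 2), r)))
Add(Add(Function('K')(80, Function('b')(4, -5)), d), -25813) = Add(Add(Add(Mul(90, Add(1, Mul(4, -5))), Mul(Rational(-1, 2), 80)), 32349), -25813) = Add(Add(Add(Mul(90, Add(1, -20)), -40), 32349), -25813) = Add(Add(Add(Mul(90, -19), -40), 32349), -25813) = Add(Add(Add(-1710, -40), 32349), -25813) = Add(Add(-1750, 32349), -25813) = Add(30599, -25813) = 4786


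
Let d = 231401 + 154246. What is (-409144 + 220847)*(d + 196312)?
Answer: -109581133823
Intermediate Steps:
d = 385647
(-409144 + 220847)*(d + 196312) = (-409144 + 220847)*(385647 + 196312) = -188297*581959 = -109581133823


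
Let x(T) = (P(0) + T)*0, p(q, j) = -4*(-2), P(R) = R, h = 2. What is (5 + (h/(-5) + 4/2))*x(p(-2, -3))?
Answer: 0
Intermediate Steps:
p(q, j) = 8
x(T) = 0 (x(T) = (0 + T)*0 = T*0 = 0)
(5 + (h/(-5) + 4/2))*x(p(-2, -3)) = (5 + (2/(-5) + 4/2))*0 = (5 + (2*(-⅕) + 4*(½)))*0 = (5 + (-⅖ + 2))*0 = (5 + 8/5)*0 = (33/5)*0 = 0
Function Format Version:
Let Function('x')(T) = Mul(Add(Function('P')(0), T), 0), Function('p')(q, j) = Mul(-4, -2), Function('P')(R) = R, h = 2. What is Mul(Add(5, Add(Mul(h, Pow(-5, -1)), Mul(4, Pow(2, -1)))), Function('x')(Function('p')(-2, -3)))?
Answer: 0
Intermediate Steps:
Function('p')(q, j) = 8
Function('x')(T) = 0 (Function('x')(T) = Mul(Add(0, T), 0) = Mul(T, 0) = 0)
Mul(Add(5, Add(Mul(h, Pow(-5, -1)), Mul(4, Pow(2, -1)))), Function('x')(Function('p')(-2, -3))) = Mul(Add(5, Add(Mul(2, Pow(-5, -1)), Mul(4, Pow(2, -1)))), 0) = Mul(Add(5, Add(Mul(2, Rational(-1, 5)), Mul(4, Rational(1, 2)))), 0) = Mul(Add(5, Add(Rational(-2, 5), 2)), 0) = Mul(Add(5, Rational(8, 5)), 0) = Mul(Rational(33, 5), 0) = 0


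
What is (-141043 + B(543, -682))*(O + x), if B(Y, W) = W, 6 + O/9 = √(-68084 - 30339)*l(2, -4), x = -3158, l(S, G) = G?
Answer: 455220700 + 5102100*I*√98423 ≈ 4.5522e+8 + 1.6007e+9*I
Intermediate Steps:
O = -54 - 36*I*√98423 (O = -54 + 9*(√(-68084 - 30339)*(-4)) = -54 + 9*(√(-98423)*(-4)) = -54 + 9*((I*√98423)*(-4)) = -54 + 9*(-4*I*√98423) = -54 - 36*I*√98423 ≈ -54.0 - 11294.0*I)
(-141043 + B(543, -682))*(O + x) = (-141043 - 682)*((-54 - 36*I*√98423) - 3158) = -141725*(-3212 - 36*I*√98423) = 455220700 + 5102100*I*√98423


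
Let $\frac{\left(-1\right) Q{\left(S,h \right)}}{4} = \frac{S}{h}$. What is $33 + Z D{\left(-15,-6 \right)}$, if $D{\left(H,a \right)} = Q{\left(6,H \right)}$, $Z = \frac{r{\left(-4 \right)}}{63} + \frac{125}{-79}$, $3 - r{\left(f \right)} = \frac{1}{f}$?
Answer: $\frac{760259}{24885} \approx 30.551$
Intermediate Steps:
$r{\left(f \right)} = 3 - \frac{1}{f}$
$Z = - \frac{30473}{19908}$ ($Z = \frac{3 - \frac{1}{-4}}{63} + \frac{125}{-79} = \left(3 - - \frac{1}{4}\right) \frac{1}{63} + 125 \left(- \frac{1}{79}\right) = \left(3 + \frac{1}{4}\right) \frac{1}{63} - \frac{125}{79} = \frac{13}{4} \cdot \frac{1}{63} - \frac{125}{79} = \frac{13}{252} - \frac{125}{79} = - \frac{30473}{19908} \approx -1.5307$)
$Q{\left(S,h \right)} = - \frac{4 S}{h}$ ($Q{\left(S,h \right)} = - 4 \frac{S}{h} = - \frac{4 S}{h}$)
$D{\left(H,a \right)} = - \frac{24}{H}$ ($D{\left(H,a \right)} = \left(-4\right) 6 \frac{1}{H} = - \frac{24}{H}$)
$33 + Z D{\left(-15,-6 \right)} = 33 - \frac{30473 \left(- \frac{24}{-15}\right)}{19908} = 33 - \frac{30473 \left(\left(-24\right) \left(- \frac{1}{15}\right)\right)}{19908} = 33 - \frac{60946}{24885} = \frac{760259}{24885}$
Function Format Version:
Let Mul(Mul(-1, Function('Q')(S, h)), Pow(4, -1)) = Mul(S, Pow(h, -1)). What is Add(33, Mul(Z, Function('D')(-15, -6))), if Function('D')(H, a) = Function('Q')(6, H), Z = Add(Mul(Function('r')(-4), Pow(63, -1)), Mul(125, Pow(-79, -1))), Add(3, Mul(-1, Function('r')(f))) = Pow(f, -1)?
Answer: Rational(760259, 24885) ≈ 30.551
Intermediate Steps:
Function('r')(f) = Add(3, Mul(-1, Pow(f, -1)))
Z = Rational(-30473, 19908) (Z = Add(Mul(Add(3, Mul(-1, Pow(-4, -1))), Pow(63, -1)), Mul(125, Pow(-79, -1))) = Add(Mul(Add(3, Mul(-1, Rational(-1, 4))), Rational(1, 63)), Mul(125, Rational(-1, 79))) = Add(Mul(Add(3, Rational(1, 4)), Rational(1, 63)), Rational(-125, 79)) = Add(Mul(Rational(13, 4), Rational(1, 63)), Rational(-125, 79)) = Add(Rational(13, 252), Rational(-125, 79)) = Rational(-30473, 19908) ≈ -1.5307)
Function('Q')(S, h) = Mul(-4, S, Pow(h, -1)) (Function('Q')(S, h) = Mul(-4, Mul(S, Pow(h, -1))) = Mul(-4, S, Pow(h, -1)))
Function('D')(H, a) = Mul(-24, Pow(H, -1)) (Function('D')(H, a) = Mul(-4, 6, Pow(H, -1)) = Mul(-24, Pow(H, -1)))
Add(33, Mul(Z, Function('D')(-15, -6))) = Add(33, Mul(Rational(-30473, 19908), Mul(-24, Pow(-15, -1)))) = Add(33, Mul(Rational(-30473, 19908), Mul(-24, Rational(-1, 15)))) = Add(33, Mul(Rational(-30473, 19908), Rational(8, 5))) = Add(33, Rational(-60946, 24885)) = Rational(760259, 24885)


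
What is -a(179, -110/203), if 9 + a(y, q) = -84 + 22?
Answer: 71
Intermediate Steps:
a(y, q) = -71 (a(y, q) = -9 + (-84 + 22) = -9 - 62 = -71)
-a(179, -110/203) = -1*(-71) = 71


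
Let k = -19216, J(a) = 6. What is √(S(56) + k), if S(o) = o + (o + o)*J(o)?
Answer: 2*I*√4622 ≈ 135.97*I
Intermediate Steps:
S(o) = 13*o (S(o) = o + (o + o)*6 = o + (2*o)*6 = o + 12*o = 13*o)
√(S(56) + k) = √(13*56 - 19216) = √(728 - 19216) = √(-18488) = 2*I*√4622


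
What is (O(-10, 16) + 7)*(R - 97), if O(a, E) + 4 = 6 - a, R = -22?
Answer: -2261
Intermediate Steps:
O(a, E) = 2 - a (O(a, E) = -4 + (6 - a) = 2 - a)
(O(-10, 16) + 7)*(R - 97) = ((2 - 1*(-10)) + 7)*(-22 - 97) = ((2 + 10) + 7)*(-119) = (12 + 7)*(-119) = 19*(-119) = -2261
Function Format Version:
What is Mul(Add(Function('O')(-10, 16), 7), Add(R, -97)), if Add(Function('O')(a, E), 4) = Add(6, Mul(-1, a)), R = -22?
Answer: -2261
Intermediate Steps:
Function('O')(a, E) = Add(2, Mul(-1, a)) (Function('O')(a, E) = Add(-4, Add(6, Mul(-1, a))) = Add(2, Mul(-1, a)))
Mul(Add(Function('O')(-10, 16), 7), Add(R, -97)) = Mul(Add(Add(2, Mul(-1, -10)), 7), Add(-22, -97)) = Mul(Add(Add(2, 10), 7), -119) = Mul(Add(12, 7), -119) = Mul(19, -119) = -2261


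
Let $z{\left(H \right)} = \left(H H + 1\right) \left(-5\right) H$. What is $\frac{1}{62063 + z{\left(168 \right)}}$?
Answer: $- \frac{1}{23646937} \approx -4.2289 \cdot 10^{-8}$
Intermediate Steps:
$z{\left(H \right)} = H \left(-5 - 5 H^{2}\right)$ ($z{\left(H \right)} = \left(H^{2} + 1\right) \left(-5\right) H = \left(1 + H^{2}\right) \left(-5\right) H = \left(-5 - 5 H^{2}\right) H = H \left(-5 - 5 H^{2}\right)$)
$\frac{1}{62063 + z{\left(168 \right)}} = \frac{1}{62063 - 840 \left(1 + 168^{2}\right)} = \frac{1}{62063 - 840 \left(1 + 28224\right)} = \frac{1}{62063 - 840 \cdot 28225} = \frac{1}{62063 - 23709000} = \frac{1}{-23646937} = - \frac{1}{23646937}$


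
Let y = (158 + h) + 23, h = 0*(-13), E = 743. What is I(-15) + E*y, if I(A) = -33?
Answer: 134450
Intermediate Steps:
h = 0
y = 181 (y = (158 + 0) + 23 = 158 + 23 = 181)
I(-15) + E*y = -33 + 743*181 = -33 + 134483 = 134450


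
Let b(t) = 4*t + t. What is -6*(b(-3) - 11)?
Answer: 156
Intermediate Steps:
b(t) = 5*t
-6*(b(-3) - 11) = -6*(5*(-3) - 11) = -6*(-15 - 11) = -6*(-26) = 156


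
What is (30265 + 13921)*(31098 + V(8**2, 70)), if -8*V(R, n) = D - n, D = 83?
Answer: 5496097703/4 ≈ 1.3740e+9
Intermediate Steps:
V(R, n) = -83/8 + n/8 (V(R, n) = -(83 - n)/8 = -83/8 + n/8)
(30265 + 13921)*(31098 + V(8**2, 70)) = (30265 + 13921)*(31098 + (-83/8 + (1/8)*70)) = 44186*(31098 + (-83/8 + 35/4)) = 44186*(31098 - 13/8) = 44186*(248771/8) = 5496097703/4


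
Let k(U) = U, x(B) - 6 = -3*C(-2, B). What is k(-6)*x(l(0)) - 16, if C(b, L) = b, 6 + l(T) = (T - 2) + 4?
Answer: -88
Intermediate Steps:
l(T) = -4 + T (l(T) = -6 + ((T - 2) + 4) = -6 + ((-2 + T) + 4) = -6 + (2 + T) = -4 + T)
x(B) = 12 (x(B) = 6 - 3*(-2) = 6 + 6 = 12)
k(-6)*x(l(0)) - 16 = -6*12 - 16 = -72 - 16 = -88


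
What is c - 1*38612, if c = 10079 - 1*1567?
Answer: -30100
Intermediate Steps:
c = 8512 (c = 10079 - 1567 = 8512)
c - 1*38612 = 8512 - 1*38612 = 8512 - 38612 = -30100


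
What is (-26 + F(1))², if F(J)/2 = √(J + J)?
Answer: 684 - 104*√2 ≈ 536.92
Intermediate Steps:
F(J) = 2*√2*√J (F(J) = 2*√(J + J) = 2*√(2*J) = 2*(√2*√J) = 2*√2*√J)
(-26 + F(1))² = (-26 + 2*√2*√1)² = (-26 + 2*√2*1)² = (-26 + 2*√2)²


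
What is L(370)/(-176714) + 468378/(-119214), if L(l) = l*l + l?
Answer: -2753707102/585188411 ≈ -4.7057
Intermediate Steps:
L(l) = l + l**2 (L(l) = l**2 + l = l + l**2)
L(370)/(-176714) + 468378/(-119214) = (370*(1 + 370))/(-176714) + 468378/(-119214) = (370*371)*(-1/176714) + 468378*(-1/119214) = 137270*(-1/176714) - 26021/6623 = -68635/88357 - 26021/6623 = -2753707102/585188411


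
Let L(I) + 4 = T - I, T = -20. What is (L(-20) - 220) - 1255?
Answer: -1479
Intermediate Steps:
L(I) = -24 - I (L(I) = -4 + (-20 - I) = -24 - I)
(L(-20) - 220) - 1255 = ((-24 - 1*(-20)) - 220) - 1255 = ((-24 + 20) - 220) - 1255 = (-4 - 220) - 1255 = -224 - 1255 = -1479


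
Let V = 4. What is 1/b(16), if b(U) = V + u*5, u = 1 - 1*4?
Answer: -1/11 ≈ -0.090909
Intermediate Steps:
u = -3 (u = 1 - 4 = -3)
b(U) = -11 (b(U) = 4 - 3*5 = 4 - 15 = -11)
1/b(16) = 1/(-11) = -1/11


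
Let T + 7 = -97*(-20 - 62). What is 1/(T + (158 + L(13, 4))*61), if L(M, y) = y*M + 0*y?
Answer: 1/20757 ≈ 4.8177e-5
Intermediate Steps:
L(M, y) = M*y (L(M, y) = M*y + 0 = M*y)
T = 7947 (T = -7 - 97*(-20 - 62) = -7 - 97*(-82) = -7 + 7954 = 7947)
1/(T + (158 + L(13, 4))*61) = 1/(7947 + (158 + 13*4)*61) = 1/(7947 + (158 + 52)*61) = 1/(7947 + 210*61) = 1/(7947 + 12810) = 1/20757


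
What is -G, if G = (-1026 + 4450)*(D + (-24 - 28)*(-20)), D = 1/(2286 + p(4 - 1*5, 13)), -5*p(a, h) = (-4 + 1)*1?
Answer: -40712472800/11433 ≈ -3.5610e+6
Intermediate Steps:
p(a, h) = ⅗ (p(a, h) = -(-4 + 1)/5 = -(-3)/5 = -⅕*(-3) = ⅗)
D = 5/11433 (D = 1/(2286 + ⅗) = 1/(11433/5) = 5/11433 ≈ 0.00043733)
G = 40712472800/11433 (G = (-1026 + 4450)*(5/11433 + (-24 - 28)*(-20)) = 3424*(5/11433 - 52*(-20)) = 3424*(5/11433 + 1040) = 3424*(11890325/11433) = 40712472800/11433 ≈ 3.5610e+6)
-G = -1*40712472800/11433 = -40712472800/11433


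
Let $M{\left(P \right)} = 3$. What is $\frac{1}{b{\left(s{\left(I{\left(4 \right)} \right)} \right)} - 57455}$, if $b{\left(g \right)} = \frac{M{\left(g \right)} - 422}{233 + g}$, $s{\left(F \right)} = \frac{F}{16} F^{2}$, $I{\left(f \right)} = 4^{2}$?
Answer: $- \frac{489}{28095914} \approx -1.7405 \cdot 10^{-5}$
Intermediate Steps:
$I{\left(f \right)} = 16$
$s{\left(F \right)} = \frac{F^{3}}{16}$ ($s{\left(F \right)} = F \frac{1}{16} F^{2} = \frac{F}{16} F^{2} = \frac{F^{3}}{16}$)
$b{\left(g \right)} = - \frac{419}{233 + g}$ ($b{\left(g \right)} = \frac{3 - 422}{233 + g} = - \frac{419}{233 + g}$)
$\frac{1}{b{\left(s{\left(I{\left(4 \right)} \right)} \right)} - 57455} = \frac{1}{- \frac{419}{233 + \frac{16^{3}}{16}} - 57455} = \frac{1}{- \frac{419}{233 + \frac{1}{16} \cdot 4096} - 57455} = \frac{1}{- \frac{419}{233 + 256} - 57455} = \frac{1}{- \frac{419}{489} - 57455} = \frac{1}{- \frac{28095914}{489}} = - \frac{489}{28095914}$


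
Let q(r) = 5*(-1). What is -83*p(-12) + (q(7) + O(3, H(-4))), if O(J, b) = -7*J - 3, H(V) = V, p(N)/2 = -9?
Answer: 1465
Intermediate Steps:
p(N) = -18 (p(N) = 2*(-9) = -18)
q(r) = -5
O(J, b) = -3 - 7*J
-83*p(-12) + (q(7) + O(3, H(-4))) = -83*(-18) + (-5 + (-3 - 7*3)) = 1494 + (-5 + (-3 - 21)) = 1494 + (-5 - 24) = 1494 - 29 = 1465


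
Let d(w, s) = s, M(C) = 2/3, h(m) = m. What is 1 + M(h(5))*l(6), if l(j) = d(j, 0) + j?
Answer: 5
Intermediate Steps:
M(C) = 2/3 (M(C) = 2*(1/3) = 2/3)
l(j) = j (l(j) = 0 + j = j)
1 + M(h(5))*l(6) = 1 + (2/3)*6 = 1 + 4 = 5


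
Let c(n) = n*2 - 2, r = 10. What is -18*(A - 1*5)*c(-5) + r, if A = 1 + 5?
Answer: 226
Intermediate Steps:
A = 6
c(n) = -2 + 2*n (c(n) = 2*n - 2 = -2 + 2*n)
-18*(A - 1*5)*c(-5) + r = -18*(6 - 1*5)*(-2 + 2*(-5)) + 10 = -18*(6 - 5)*(-2 - 10) + 10 = -18*(-12) + 10 = 216 + 10 = 226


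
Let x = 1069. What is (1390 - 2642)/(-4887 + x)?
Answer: 626/1909 ≈ 0.32792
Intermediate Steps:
(1390 - 2642)/(-4887 + x) = (1390 - 2642)/(-4887 + 1069) = -1252/(-3818) = -1252*(-1/3818) = 626/1909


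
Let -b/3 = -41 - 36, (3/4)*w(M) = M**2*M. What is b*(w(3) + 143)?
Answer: 41349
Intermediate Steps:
w(M) = 4*M**3/3 (w(M) = 4*(M**2*M)/3 = 4*M**3/3)
b = 231 (b = -3*(-41 - 36) = -3*(-77) = 231)
b*(w(3) + 143) = 231*((4/3)*3**3 + 143) = 231*((4/3)*27 + 143) = 231*(36 + 143) = 231*179 = 41349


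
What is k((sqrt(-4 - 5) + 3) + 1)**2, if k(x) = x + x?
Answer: 28 + 96*I ≈ 28.0 + 96.0*I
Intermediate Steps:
k(x) = 2*x
k((sqrt(-4 - 5) + 3) + 1)**2 = (2*((sqrt(-4 - 5) + 3) + 1))**2 = (2*((sqrt(-9) + 3) + 1))**2 = (2*((3*I + 3) + 1))**2 = (2*((3 + 3*I) + 1))**2 = (2*(4 + 3*I))**2 = (8 + 6*I)**2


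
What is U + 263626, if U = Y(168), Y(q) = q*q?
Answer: 291850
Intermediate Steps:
Y(q) = q²
U = 28224 (U = 168² = 28224)
U + 263626 = 28224 + 263626 = 291850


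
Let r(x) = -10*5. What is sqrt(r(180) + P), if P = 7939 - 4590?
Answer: sqrt(3299) ≈ 57.437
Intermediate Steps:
r(x) = -50
P = 3349
sqrt(r(180) + P) = sqrt(-50 + 3349) = sqrt(3299)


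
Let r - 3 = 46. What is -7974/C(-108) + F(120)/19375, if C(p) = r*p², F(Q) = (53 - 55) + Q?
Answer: -4836389/615195000 ≈ -0.0078616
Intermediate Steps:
r = 49 (r = 3 + 46 = 49)
F(Q) = -2 + Q
C(p) = 49*p²
-7974/C(-108) + F(120)/19375 = -7974/(49*(-108)²) + (-2 + 120)/19375 = -7974/(49*11664) + 118*(1/19375) = -7974/571536 + 118/19375 = -7974*1/571536 + 118/19375 = -443/31752 + 118/19375 = -4836389/615195000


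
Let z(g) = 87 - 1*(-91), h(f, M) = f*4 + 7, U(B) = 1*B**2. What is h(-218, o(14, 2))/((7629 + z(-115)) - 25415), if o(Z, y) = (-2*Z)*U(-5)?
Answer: 865/17608 ≈ 0.049125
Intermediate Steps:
U(B) = B**2
o(Z, y) = -50*Z (o(Z, y) = -2*Z*(-5)**2 = -2*Z*25 = -50*Z)
h(f, M) = 7 + 4*f (h(f, M) = 4*f + 7 = 7 + 4*f)
z(g) = 178 (z(g) = 87 + 91 = 178)
h(-218, o(14, 2))/((7629 + z(-115)) - 25415) = (7 + 4*(-218))/((7629 + 178) - 25415) = (7 - 872)/(7807 - 25415) = -865/(-17608) = -865*(-1/17608) = 865/17608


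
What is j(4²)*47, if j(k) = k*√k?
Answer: 3008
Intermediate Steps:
j(k) = k^(3/2)
j(4²)*47 = (4²)^(3/2)*47 = 16^(3/2)*47 = 64*47 = 3008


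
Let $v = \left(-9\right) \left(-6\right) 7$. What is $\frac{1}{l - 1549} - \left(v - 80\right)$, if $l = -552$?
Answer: $- \frac{626099}{2101} \approx -298.0$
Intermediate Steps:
$v = 378$ ($v = 54 \cdot 7 = 378$)
$\frac{1}{l - 1549} - \left(v - 80\right) = \frac{1}{-552 - 1549} - \left(378 - 80\right) = \frac{1}{-2101} - 298 = - \frac{1}{2101} - 298 = - \frac{626099}{2101}$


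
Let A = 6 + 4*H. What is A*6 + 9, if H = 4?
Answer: 141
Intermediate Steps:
A = 22 (A = 6 + 4*4 = 6 + 16 = 22)
A*6 + 9 = 22*6 + 9 = 132 + 9 = 141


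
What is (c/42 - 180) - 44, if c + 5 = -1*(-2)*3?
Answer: -9407/42 ≈ -223.98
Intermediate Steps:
c = 1 (c = -5 - 1*(-2)*3 = -5 + 2*3 = -5 + 6 = 1)
(c/42 - 180) - 44 = (1/42 - 180) - 44 = -7559/42 - 44 = -9407/42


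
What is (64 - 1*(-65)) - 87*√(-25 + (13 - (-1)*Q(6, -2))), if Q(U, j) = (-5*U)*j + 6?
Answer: 129 - 261*√6 ≈ -510.32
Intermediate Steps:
Q(U, j) = 6 - 5*U*j (Q(U, j) = -5*U*j + 6 = 6 - 5*U*j)
(64 - 1*(-65)) - 87*√(-25 + (13 - (-1)*Q(6, -2))) = (64 - 1*(-65)) - 87*√(-25 + (13 - (-1)*(6 - 5*6*(-2)))) = (64 + 65) - 87*√(-25 + (13 - (-1)*(6 + 60))) = 129 - 87*√(-25 + (13 - (-1)*66)) = 129 - 87*√(-25 + (13 - 1*(-66))) = 129 - 87*√(-25 + (13 + 66)) = 129 - 87*√(-25 + 79) = 129 - 261*√6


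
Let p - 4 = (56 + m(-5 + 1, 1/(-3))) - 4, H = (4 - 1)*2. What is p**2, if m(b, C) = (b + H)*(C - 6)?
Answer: 16900/9 ≈ 1877.8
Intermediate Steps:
H = 6 (H = 3*2 = 6)
m(b, C) = (-6 + C)*(6 + b) (m(b, C) = (b + 6)*(C - 6) = (6 + b)*(-6 + C) = (-6 + C)*(6 + b))
p = 130/3 (p = 4 + ((56 + (-36 - 6*(-5 + 1) + 6/(-3) + (-5 + 1)/(-3))) - 4) = 4 + ((56 + (-36 - 6*(-4) + 6*(-1/3) - 1/3*(-4))) - 4) = 4 + ((56 + (-36 + 24 - 2 + 4/3)) - 4) = 4 + ((56 - 38/3) - 4) = 4 + (130/3 - 4) = 4 + 118/3 = 130/3 ≈ 43.333)
p**2 = (130/3)**2 = 16900/9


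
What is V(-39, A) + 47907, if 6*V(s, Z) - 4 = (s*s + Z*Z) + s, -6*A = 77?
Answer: 10407337/216 ≈ 48182.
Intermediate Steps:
A = -77/6 (A = -⅙*77 = -77/6 ≈ -12.833)
V(s, Z) = ⅔ + s/6 + Z²/6 + s²/6 (V(s, Z) = ⅔ + ((s*s + Z*Z) + s)/6 = ⅔ + ((s² + Z²) + s)/6 = ⅔ + ((Z² + s²) + s)/6 = ⅔ + (s + Z² + s²)/6 = ⅔ + (s/6 + Z²/6 + s²/6) = ⅔ + s/6 + Z²/6 + s²/6)
V(-39, A) + 47907 = (⅔ + (⅙)*(-39) + (-77/6)²/6 + (⅙)*(-39)²) + 47907 = (⅔ - 13/2 + (⅙)*(5929/36) + (⅙)*1521) + 47907 = (⅔ - 13/2 + 5929/216 + 507/2) + 47907 = 59425/216 + 47907 = 10407337/216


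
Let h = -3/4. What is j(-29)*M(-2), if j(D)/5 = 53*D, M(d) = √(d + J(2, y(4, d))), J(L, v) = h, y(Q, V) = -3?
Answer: -7685*I*√11/2 ≈ -12744.0*I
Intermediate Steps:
h = -¾ (h = -3*¼ = -¾ ≈ -0.75000)
J(L, v) = -¾
M(d) = √(-¾ + d) (M(d) = √(d - ¾) = √(-¾ + d))
j(D) = 265*D (j(D) = 5*(53*D) = 265*D)
j(-29)*M(-2) = (265*(-29))*(√(-3 + 4*(-2))/2) = -7685*√(-3 - 8)/2 = -7685*√(-11)/2 = -7685*I*√11/2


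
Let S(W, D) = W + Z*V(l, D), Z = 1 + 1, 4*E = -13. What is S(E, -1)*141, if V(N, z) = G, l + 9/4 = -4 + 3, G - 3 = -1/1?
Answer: 423/4 ≈ 105.75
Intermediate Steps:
E = -13/4 (E = (¼)*(-13) = -13/4 ≈ -3.2500)
Z = 2
G = 2 (G = 3 - 1/1 = 3 - 1*1 = 3 - 1 = 2)
l = -13/4 (l = -9/4 + (-4 + 3) = -9/4 - 1 = -13/4 ≈ -3.2500)
V(N, z) = 2
S(W, D) = 4 + W (S(W, D) = W + 2*2 = W + 4 = 4 + W)
S(E, -1)*141 = (4 - 13/4)*141 = (¾)*141 = 423/4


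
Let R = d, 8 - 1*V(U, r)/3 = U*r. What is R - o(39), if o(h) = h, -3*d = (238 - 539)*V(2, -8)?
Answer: 7185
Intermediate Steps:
V(U, r) = 24 - 3*U*r
d = 7224 (d = -(238 - 539)*(24 - 3*2*(-8))/3 = -(-301)*(24 + 48)/3 = -(-301)*72/3 = -⅓*(-21672) = 7224)
R = 7224
R - o(39) = 7224 - 1*39 = 7224 - 39 = 7185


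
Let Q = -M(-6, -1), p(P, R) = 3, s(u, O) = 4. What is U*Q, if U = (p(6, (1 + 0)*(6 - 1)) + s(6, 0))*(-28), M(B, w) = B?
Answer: -1176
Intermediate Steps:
Q = 6 (Q = -1*(-6) = 6)
U = -196 (U = (3 + 4)*(-28) = 7*(-28) = -196)
U*Q = -196*6 = -1176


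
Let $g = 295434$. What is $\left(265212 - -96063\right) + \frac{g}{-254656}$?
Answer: $\frac{46000275483}{127328} \approx 3.6127 \cdot 10^{5}$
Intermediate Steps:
$\left(265212 - -96063\right) + \frac{g}{-254656} = \left(265212 - -96063\right) + \frac{295434}{-254656} = \left(265212 + 96063\right) + 295434 \left(- \frac{1}{254656}\right) = 361275 - \frac{147717}{127328} = \frac{46000275483}{127328}$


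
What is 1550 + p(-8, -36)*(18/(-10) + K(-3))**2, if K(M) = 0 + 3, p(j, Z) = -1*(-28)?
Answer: 39758/25 ≈ 1590.3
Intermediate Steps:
p(j, Z) = 28
K(M) = 3
1550 + p(-8, -36)*(18/(-10) + K(-3))**2 = 1550 + 28*(18/(-10) + 3)**2 = 1550 + 28*(18*(-1/10) + 3)**2 = 1550 + 28*(-9/5 + 3)**2 = 1550 + 28*(6/5)**2 = 1550 + 28*(36/25) = 1550 + 1008/25 = 39758/25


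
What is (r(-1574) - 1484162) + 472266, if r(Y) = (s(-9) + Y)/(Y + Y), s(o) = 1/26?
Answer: -82821622885/81848 ≈ -1.0119e+6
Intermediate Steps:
s(o) = 1/26
r(Y) = (1/26 + Y)/(2*Y) (r(Y) = (1/26 + Y)/(Y + Y) = (1/26 + Y)/((2*Y)) = (1/26 + Y)*(1/(2*Y)) = (1/26 + Y)/(2*Y))
(r(-1574) - 1484162) + 472266 = ((1/52)*(1 + 26*(-1574))/(-1574) - 1484162) + 472266 = ((1/52)*(-1/1574)*(1 - 40924) - 1484162) + 472266 = ((1/52)*(-1/1574)*(-40923) - 1484162) + 472266 = (40923/81848 - 1484162) + 472266 = -121475650453/81848 + 472266 = -82821622885/81848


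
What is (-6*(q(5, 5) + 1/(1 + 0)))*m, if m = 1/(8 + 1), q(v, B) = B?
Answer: -4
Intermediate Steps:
m = ⅑ (m = 1/9 = ⅑ ≈ 0.11111)
(-6*(q(5, 5) + 1/(1 + 0)))*m = -6*(5 + 1/(1 + 0))*(⅑) = -6*(5 + 1/1)*(⅑) = -6*(5 + 1)*(⅑) = -6*6*(⅑) = -36*⅑ = -4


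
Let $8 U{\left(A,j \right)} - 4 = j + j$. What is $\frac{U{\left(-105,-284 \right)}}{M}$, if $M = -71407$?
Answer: $\frac{141}{142814} \approx 0.0009873$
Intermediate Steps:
$U{\left(A,j \right)} = \frac{1}{2} + \frac{j}{4}$ ($U{\left(A,j \right)} = \frac{1}{2} + \frac{j + j}{8} = \frac{1}{2} + \frac{2 j}{8} = \frac{1}{2} + \frac{j}{4}$)
$\frac{U{\left(-105,-284 \right)}}{M} = \frac{\frac{1}{2} + \frac{1}{4} \left(-284\right)}{-71407} = \left(\frac{1}{2} - 71\right) \left(- \frac{1}{71407}\right) = \left(- \frac{141}{2}\right) \left(- \frac{1}{71407}\right) = \frac{141}{142814}$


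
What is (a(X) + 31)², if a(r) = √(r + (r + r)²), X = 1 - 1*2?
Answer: (31 + √3)² ≈ 1071.4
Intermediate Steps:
X = -1 (X = 1 - 2 = -1)
a(r) = √(r + 4*r²) (a(r) = √(r + (2*r)²) = √(r + 4*r²))
(a(X) + 31)² = (√(-(1 + 4*(-1))) + 31)² = (√(-(1 - 4)) + 31)² = (√(-1*(-3)) + 31)² = (√3 + 31)² = (31 + √3)²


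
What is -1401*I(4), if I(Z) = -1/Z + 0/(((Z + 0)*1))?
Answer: 1401/4 ≈ 350.25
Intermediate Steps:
I(Z) = -1/Z (I(Z) = -1/Z + 0/((Z*1)) = -1/Z + 0/Z = -1/Z + 0 = -1/Z)
-1401*I(4) = -(-1401)/4 = -1401*(-¼) = 1401/4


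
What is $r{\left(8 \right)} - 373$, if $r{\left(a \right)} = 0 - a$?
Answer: $-381$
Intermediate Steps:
$r{\left(a \right)} = - a$
$r{\left(8 \right)} - 373 = \left(-1\right) 8 - 373 = -8 - 373 = -381$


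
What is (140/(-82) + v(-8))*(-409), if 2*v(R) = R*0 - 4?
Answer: 62168/41 ≈ 1516.3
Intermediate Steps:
v(R) = -2 (v(R) = (R*0 - 4)/2 = (0 - 4)/2 = (½)*(-4) = -2)
(140/(-82) + v(-8))*(-409) = (140/(-82) - 2)*(-409) = (140*(-1/82) - 2)*(-409) = (-70/41 - 2)*(-409) = -152/41*(-409) = 62168/41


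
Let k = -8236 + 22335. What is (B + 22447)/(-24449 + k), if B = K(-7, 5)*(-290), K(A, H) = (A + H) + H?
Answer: -21577/10350 ≈ -2.0847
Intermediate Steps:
k = 14099
K(A, H) = A + 2*H
B = -870 (B = (-7 + 2*5)*(-290) = (-7 + 10)*(-290) = 3*(-290) = -870)
(B + 22447)/(-24449 + k) = (-870 + 22447)/(-24449 + 14099) = 21577/(-10350) = 21577*(-1/10350) = -21577/10350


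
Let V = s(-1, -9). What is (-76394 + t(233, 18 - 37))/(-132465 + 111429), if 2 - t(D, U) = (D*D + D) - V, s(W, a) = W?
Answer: 130915/21036 ≈ 6.2234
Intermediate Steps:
V = -1
t(D, U) = 1 - D - D**2 (t(D, U) = 2 - ((D*D + D) - 1*(-1)) = 2 - ((D**2 + D) + 1) = 2 - ((D + D**2) + 1) = 2 - (1 + D + D**2) = 2 + (-1 - D - D**2) = 1 - D - D**2)
(-76394 + t(233, 18 - 37))/(-132465 + 111429) = (-76394 + (1 - 1*233 - 1*233**2))/(-132465 + 111429) = (-76394 + (1 - 233 - 1*54289))/(-21036) = (-76394 + (1 - 233 - 54289))*(-1/21036) = (-76394 - 54521)*(-1/21036) = -130915*(-1/21036) = 130915/21036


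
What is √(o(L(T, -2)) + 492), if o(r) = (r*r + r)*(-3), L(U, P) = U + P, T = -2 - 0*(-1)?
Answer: 2*√114 ≈ 21.354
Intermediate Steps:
T = -2 (T = -2 - 1*0 = -2 + 0 = -2)
L(U, P) = P + U
o(r) = -3*r - 3*r² (o(r) = (r² + r)*(-3) = (r + r²)*(-3) = -3*r - 3*r²)
√(o(L(T, -2)) + 492) = √(-3*(-2 - 2)*(1 + (-2 - 2)) + 492) = √(-3*(-4)*(1 - 4) + 492) = √(-3*(-4)*(-3) + 492) = √(-36 + 492) = √456 = 2*√114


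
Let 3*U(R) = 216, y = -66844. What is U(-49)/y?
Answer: -18/16711 ≈ -0.0010771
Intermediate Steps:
U(R) = 72 (U(R) = (⅓)*216 = 72)
U(-49)/y = 72/(-66844) = 72*(-1/66844) = -18/16711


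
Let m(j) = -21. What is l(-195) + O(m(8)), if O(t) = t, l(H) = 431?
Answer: 410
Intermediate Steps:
l(-195) + O(m(8)) = 431 - 21 = 410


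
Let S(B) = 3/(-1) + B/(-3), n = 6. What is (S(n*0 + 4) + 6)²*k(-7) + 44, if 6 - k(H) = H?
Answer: 721/9 ≈ 80.111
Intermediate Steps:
k(H) = 6 - H
S(B) = -3 - B/3 (S(B) = 3*(-1) + B*(-⅓) = -3 - B/3)
(S(n*0 + 4) + 6)²*k(-7) + 44 = ((-3 - (6*0 + 4)/3) + 6)²*(6 - 1*(-7)) + 44 = ((-3 - (0 + 4)/3) + 6)²*(6 + 7) + 44 = ((-3 - ⅓*4) + 6)²*13 + 44 = ((-3 - 4/3) + 6)²*13 + 44 = (-13/3 + 6)²*13 + 44 = (5/3)²*13 + 44 = (25/9)*13 + 44 = 325/9 + 44 = 721/9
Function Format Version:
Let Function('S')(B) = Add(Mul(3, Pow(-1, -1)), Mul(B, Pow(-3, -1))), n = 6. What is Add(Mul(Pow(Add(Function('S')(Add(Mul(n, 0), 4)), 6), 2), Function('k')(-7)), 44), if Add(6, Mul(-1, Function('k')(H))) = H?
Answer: Rational(721, 9) ≈ 80.111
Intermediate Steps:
Function('k')(H) = Add(6, Mul(-1, H))
Function('S')(B) = Add(-3, Mul(Rational(-1, 3), B)) (Function('S')(B) = Add(Mul(3, -1), Mul(B, Rational(-1, 3))) = Add(-3, Mul(Rational(-1, 3), B)))
Add(Mul(Pow(Add(Function('S')(Add(Mul(n, 0), 4)), 6), 2), Function('k')(-7)), 44) = Add(Mul(Pow(Add(Add(-3, Mul(Rational(-1, 3), Add(Mul(6, 0), 4))), 6), 2), Add(6, Mul(-1, -7))), 44) = Add(Mul(Pow(Add(Add(-3, Mul(Rational(-1, 3), Add(0, 4))), 6), 2), Add(6, 7)), 44) = Add(Mul(Pow(Add(Add(-3, Mul(Rational(-1, 3), 4)), 6), 2), 13), 44) = Add(Mul(Pow(Add(Add(-3, Rational(-4, 3)), 6), 2), 13), 44) = Add(Mul(Pow(Add(Rational(-13, 3), 6), 2), 13), 44) = Add(Mul(Pow(Rational(5, 3), 2), 13), 44) = Add(Mul(Rational(25, 9), 13), 44) = Add(Rational(325, 9), 44) = Rational(721, 9)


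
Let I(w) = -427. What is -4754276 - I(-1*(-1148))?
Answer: -4753849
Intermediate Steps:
-4754276 - I(-1*(-1148)) = -4754276 - 1*(-427) = -4754276 + 427 = -4753849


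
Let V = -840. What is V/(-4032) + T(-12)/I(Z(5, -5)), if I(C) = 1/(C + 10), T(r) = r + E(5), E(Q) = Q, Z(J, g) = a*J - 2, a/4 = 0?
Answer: -1339/24 ≈ -55.792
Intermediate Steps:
a = 0 (a = 4*0 = 0)
Z(J, g) = -2 (Z(J, g) = 0*J - 2 = 0 - 2 = -2)
T(r) = 5 + r (T(r) = r + 5 = 5 + r)
I(C) = 1/(10 + C)
V/(-4032) + T(-12)/I(Z(5, -5)) = -840/(-4032) + (5 - 12)/(1/(10 - 2)) = -840*(-1/4032) - 7/(1/8) = 5/24 - 7/⅛ = 5/24 - 7*8 = 5/24 - 56 = -1339/24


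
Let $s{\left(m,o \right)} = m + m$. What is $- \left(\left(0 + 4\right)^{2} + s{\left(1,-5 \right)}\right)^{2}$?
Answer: $-324$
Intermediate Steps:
$s{\left(m,o \right)} = 2 m$
$- \left(\left(0 + 4\right)^{2} + s{\left(1,-5 \right)}\right)^{2} = - \left(\left(0 + 4\right)^{2} + 2 \cdot 1\right)^{2} = - \left(4^{2} + 2\right)^{2} = - \left(16 + 2\right)^{2} = - 18^{2} = \left(-1\right) 324 = -324$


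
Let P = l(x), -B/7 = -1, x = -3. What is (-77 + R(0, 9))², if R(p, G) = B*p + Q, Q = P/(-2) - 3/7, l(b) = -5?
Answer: 1100401/196 ≈ 5614.3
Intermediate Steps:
B = 7 (B = -7*(-1) = 7)
P = -5
Q = 29/14 (Q = -5/(-2) - 3/7 = -5*(-½) - 3*⅐ = 5/2 - 3/7 = 29/14 ≈ 2.0714)
R(p, G) = 29/14 + 7*p (R(p, G) = 7*p + 29/14 = 29/14 + 7*p)
(-77 + R(0, 9))² = (-77 + (29/14 + 7*0))² = (-77 + (29/14 + 0))² = (-77 + 29/14)² = (-1049/14)² = 1100401/196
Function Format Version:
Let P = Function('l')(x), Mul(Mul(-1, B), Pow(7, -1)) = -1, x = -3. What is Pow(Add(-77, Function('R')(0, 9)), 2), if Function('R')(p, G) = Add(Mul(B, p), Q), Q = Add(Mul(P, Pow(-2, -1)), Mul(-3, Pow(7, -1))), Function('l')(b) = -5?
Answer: Rational(1100401, 196) ≈ 5614.3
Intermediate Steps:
B = 7 (B = Mul(-7, -1) = 7)
P = -5
Q = Rational(29, 14) (Q = Add(Mul(-5, Pow(-2, -1)), Mul(-3, Pow(7, -1))) = Add(Mul(-5, Rational(-1, 2)), Mul(-3, Rational(1, 7))) = Add(Rational(5, 2), Rational(-3, 7)) = Rational(29, 14) ≈ 2.0714)
Function('R')(p, G) = Add(Rational(29, 14), Mul(7, p)) (Function('R')(p, G) = Add(Mul(7, p), Rational(29, 14)) = Add(Rational(29, 14), Mul(7, p)))
Pow(Add(-77, Function('R')(0, 9)), 2) = Pow(Add(-77, Add(Rational(29, 14), Mul(7, 0))), 2) = Pow(Add(-77, Add(Rational(29, 14), 0)), 2) = Pow(Add(-77, Rational(29, 14)), 2) = Pow(Rational(-1049, 14), 2) = Rational(1100401, 196)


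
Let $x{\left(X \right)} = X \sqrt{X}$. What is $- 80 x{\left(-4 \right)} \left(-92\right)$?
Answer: $- 58880 i \approx - 58880.0 i$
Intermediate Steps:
$x{\left(X \right)} = X^{\frac{3}{2}}$
$- 80 x{\left(-4 \right)} \left(-92\right) = - 80 \left(-4\right)^{\frac{3}{2}} \left(-92\right) = - 80 \left(- 8 i\right) \left(-92\right) = 640 i \left(-92\right) = - 58880 i$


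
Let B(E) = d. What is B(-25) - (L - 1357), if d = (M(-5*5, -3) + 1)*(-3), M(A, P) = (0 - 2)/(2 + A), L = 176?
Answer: 27088/23 ≈ 1177.7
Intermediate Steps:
M(A, P) = -2/(2 + A)
d = -75/23 (d = (-2/(2 - 5*5) + 1)*(-3) = (-2/(2 - 25) + 1)*(-3) = (-2/(-23) + 1)*(-3) = (-2*(-1/23) + 1)*(-3) = (2/23 + 1)*(-3) = (25/23)*(-3) = -75/23 ≈ -3.2609)
B(E) = -75/23
B(-25) - (L - 1357) = -75/23 - (176 - 1357) = -75/23 - 1*(-1181) = -75/23 + 1181 = 27088/23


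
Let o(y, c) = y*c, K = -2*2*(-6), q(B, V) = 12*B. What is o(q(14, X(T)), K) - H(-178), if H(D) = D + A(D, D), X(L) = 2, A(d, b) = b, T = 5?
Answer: 4388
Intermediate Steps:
H(D) = 2*D (H(D) = D + D = 2*D)
K = 24 (K = -4*(-6) = 24)
o(y, c) = c*y
o(q(14, X(T)), K) - H(-178) = 24*(12*14) - 2*(-178) = 24*168 - 1*(-356) = 4032 + 356 = 4388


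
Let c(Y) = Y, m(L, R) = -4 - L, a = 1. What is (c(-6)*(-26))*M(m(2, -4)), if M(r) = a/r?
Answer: -26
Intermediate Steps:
M(r) = 1/r
(c(-6)*(-26))*M(m(2, -4)) = (-6*(-26))/(-4 - 1*2) = 156/(-4 - 2) = 156/(-6) = 156*(-⅙) = -26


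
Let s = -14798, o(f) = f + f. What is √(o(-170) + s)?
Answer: 87*I*√2 ≈ 123.04*I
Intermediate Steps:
o(f) = 2*f
√(o(-170) + s) = √(2*(-170) - 14798) = √(-340 - 14798) = √(-15138) = 87*I*√2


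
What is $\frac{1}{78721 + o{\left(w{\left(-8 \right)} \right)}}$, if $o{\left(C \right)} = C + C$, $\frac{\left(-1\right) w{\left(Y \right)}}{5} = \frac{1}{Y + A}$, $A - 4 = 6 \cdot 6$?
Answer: $\frac{16}{1259531} \approx 1.2703 \cdot 10^{-5}$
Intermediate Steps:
$A = 40$ ($A = 4 + 6 \cdot 6 = 4 + 36 = 40$)
$w{\left(Y \right)} = - \frac{5}{40 + Y}$ ($w{\left(Y \right)} = - \frac{5}{Y + 40} = - \frac{5}{40 + Y}$)
$o{\left(C \right)} = 2 C$
$\frac{1}{78721 + o{\left(w{\left(-8 \right)} \right)}} = \frac{1}{78721 + 2 \left(- \frac{5}{40 - 8}\right)} = \frac{1}{78721 + 2 \left(- \frac{5}{32}\right)} = \frac{1}{78721 - \frac{5}{16}} = \frac{1}{\frac{1259531}{16}} = \frac{16}{1259531}$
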